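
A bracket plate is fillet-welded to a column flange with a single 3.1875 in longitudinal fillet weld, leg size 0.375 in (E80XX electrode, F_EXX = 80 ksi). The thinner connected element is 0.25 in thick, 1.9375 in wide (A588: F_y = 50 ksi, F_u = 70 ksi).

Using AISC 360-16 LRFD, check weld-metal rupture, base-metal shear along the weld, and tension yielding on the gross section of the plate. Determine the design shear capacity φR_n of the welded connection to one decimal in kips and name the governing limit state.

Weld metal: throat = 0.707×0.375 = 0.26513 in, L = 3.1875 in. φR_n = 0.75 × 0.6 × 80 × 0.26513 × 3.1875 = 30.4 kips.
Base metal shear (0.25 in plate): yield φR_n = 1.0×0.6×50×0.25×3.1875 = 23.9 kips; rupture φR_n = 0.75×0.6×70×0.25×3.1875 = 25.1 kips; take 23.9 kips (yield).
Tension yield (gross): A_g = 1.9375×0.25 = 0.48438 in². φR_n = 0.90 × 50 × 0.48438 = 21.8 kips.
Governing: min(30.4, 23.9, 21.8) = 21.8 kips → gross-section yield.

21.8 kips (gross-section yield governs)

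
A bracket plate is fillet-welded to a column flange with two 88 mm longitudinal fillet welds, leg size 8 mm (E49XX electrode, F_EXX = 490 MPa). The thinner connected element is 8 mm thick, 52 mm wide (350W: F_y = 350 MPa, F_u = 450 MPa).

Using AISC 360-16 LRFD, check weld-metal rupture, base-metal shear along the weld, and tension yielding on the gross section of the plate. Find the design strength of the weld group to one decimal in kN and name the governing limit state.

131.0 kN (gross-section yield governs)

Weld metal: throat = 0.707×8 = 5.656 mm, L = 2×88 = 176 mm. φR_n = 0.75 × 0.6 × 490 × 5.656 × 176 = 219.5 kN.
Base metal shear (8 mm plate): yield φR_n = 1.0×0.6×350×8×176 = 295.7 kN; rupture φR_n = 0.75×0.6×450×8×176 = 285.1 kN; take 285.1 kN (rupture).
Tension yield (gross): A_g = 52×8 = 416 mm². φR_n = 0.90 × 350 × 416 = 131.0 kN.
Governing: min(219.5, 285.1, 131.0) = 131.0 kN → gross-section yield.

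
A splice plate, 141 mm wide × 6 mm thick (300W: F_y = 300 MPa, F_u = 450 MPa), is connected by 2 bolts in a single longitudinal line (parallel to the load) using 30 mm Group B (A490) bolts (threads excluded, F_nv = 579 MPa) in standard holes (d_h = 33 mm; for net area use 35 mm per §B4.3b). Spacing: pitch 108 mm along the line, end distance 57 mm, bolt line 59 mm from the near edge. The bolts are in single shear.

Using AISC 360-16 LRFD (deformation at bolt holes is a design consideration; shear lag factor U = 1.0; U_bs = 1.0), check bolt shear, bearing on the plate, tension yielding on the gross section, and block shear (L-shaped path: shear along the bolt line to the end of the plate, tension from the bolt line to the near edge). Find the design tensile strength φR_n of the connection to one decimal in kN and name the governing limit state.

217.7 kN (block shear governs)

Bolt shear: A_b = π(30)²/4 = 706.86 mm². φR_n = 0.75 × 579 × 706.86 × 2 × 1 = 613.9 kN.
Bearing (6 mm plate, F_u = 450 MPa): end bolts L_c = 57 − 33/2 = 40.5, R_n = min(1.2×40.5×6×450, 2.4×30×6×450) = 131.22 kN/bolt; interior L_c = 108 − 33 = 75, R_n = 194.4 kN/bolt. φR_n = 0.75 × (1×131.22 + 1×194.4) = 244.2 kN.
Tension yield (gross): A_g = 141×6 = 846 mm². φR_n = 0.90 × 300 × 846 = 228.4 kN.
Block shear: shear path 1×[57+1×108] = 1×165 mm, A_gv = 990, A_nv = 1×(165 − 1.5×35)×6 = 675 mm²; tension to near edge: (59 − 0.5×35)×6 = 249 mm². R_n = min(0.6×450×675, 0.6×300×990) + 1.0×450×249 = min(182.25, 178.2) + 112.05 = 290.25 kN. φR_n = 0.75 × 290.25 = 217.7 kN.
Governing: min(613.9, 244.2, 228.4, 217.7) = 217.7 kN → block shear.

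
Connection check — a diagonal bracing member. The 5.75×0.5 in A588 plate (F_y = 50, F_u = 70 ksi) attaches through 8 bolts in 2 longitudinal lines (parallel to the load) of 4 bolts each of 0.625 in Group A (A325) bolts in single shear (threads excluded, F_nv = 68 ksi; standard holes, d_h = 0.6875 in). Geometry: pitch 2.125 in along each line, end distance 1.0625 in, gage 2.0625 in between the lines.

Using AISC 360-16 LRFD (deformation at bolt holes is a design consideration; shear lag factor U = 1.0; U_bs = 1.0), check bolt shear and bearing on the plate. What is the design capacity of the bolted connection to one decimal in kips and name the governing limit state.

Bolt shear: A_b = π(0.625)²/4 = 0.3068 in². φR_n = 0.75 × 68 × 0.3068 × 8 × 1 = 125.2 kips.
Bearing (0.5 in plate, F_u = 70 ksi): end bolts L_c = 1.0625 − 0.6875/2 = 0.71875, R_n = min(1.2×0.71875×0.5×70, 2.4×0.625×0.5×70) = 30.188 kips/bolt; interior L_c = 2.125 − 0.6875 = 1.4375, R_n = 52.5 kips/bolt. φR_n = 0.75 × (2×30.188 + 6×52.5) = 281.5 kips.
Governing: min(125.2, 281.5) = 125.2 kips → bolt shear.

125.2 kips (bolt shear governs)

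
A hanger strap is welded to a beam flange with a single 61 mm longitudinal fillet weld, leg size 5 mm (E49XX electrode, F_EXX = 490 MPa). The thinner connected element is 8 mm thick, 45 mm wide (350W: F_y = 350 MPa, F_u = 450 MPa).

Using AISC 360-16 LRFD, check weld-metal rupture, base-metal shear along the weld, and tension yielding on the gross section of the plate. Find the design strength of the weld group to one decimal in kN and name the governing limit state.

47.5 kN (weld metal governs)

Weld metal: throat = 0.707×5 = 3.535 mm, L = 61 mm. φR_n = 0.75 × 0.6 × 490 × 3.535 × 61 = 47.5 kN.
Base metal shear (8 mm plate): yield φR_n = 1.0×0.6×350×8×61 = 102.5 kN; rupture φR_n = 0.75×0.6×450×8×61 = 98.8 kN; take 98.8 kN (rupture).
Tension yield (gross): A_g = 45×8 = 360 mm². φR_n = 0.90 × 350 × 360 = 113.4 kN.
Governing: min(47.5, 98.8, 113.4) = 47.5 kN → weld metal.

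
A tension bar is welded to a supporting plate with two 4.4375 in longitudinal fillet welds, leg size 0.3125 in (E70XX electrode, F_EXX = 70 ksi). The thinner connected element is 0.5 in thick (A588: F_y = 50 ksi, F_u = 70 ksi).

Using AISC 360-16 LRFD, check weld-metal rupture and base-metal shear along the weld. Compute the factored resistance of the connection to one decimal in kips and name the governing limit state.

Weld metal: throat = 0.707×0.3125 = 0.22094 in, L = 2×4.4375 = 8.875 in. φR_n = 0.75 × 0.6 × 70 × 0.22094 × 8.875 = 61.8 kips.
Base metal shear (0.5 in plate): yield φR_n = 1.0×0.6×50×0.5×8.875 = 133.1 kips; rupture φR_n = 0.75×0.6×70×0.5×8.875 = 139.8 kips; take 133.1 kips (yield).
Governing: min(61.8, 133.1) = 61.8 kips → weld metal.

61.8 kips (weld metal governs)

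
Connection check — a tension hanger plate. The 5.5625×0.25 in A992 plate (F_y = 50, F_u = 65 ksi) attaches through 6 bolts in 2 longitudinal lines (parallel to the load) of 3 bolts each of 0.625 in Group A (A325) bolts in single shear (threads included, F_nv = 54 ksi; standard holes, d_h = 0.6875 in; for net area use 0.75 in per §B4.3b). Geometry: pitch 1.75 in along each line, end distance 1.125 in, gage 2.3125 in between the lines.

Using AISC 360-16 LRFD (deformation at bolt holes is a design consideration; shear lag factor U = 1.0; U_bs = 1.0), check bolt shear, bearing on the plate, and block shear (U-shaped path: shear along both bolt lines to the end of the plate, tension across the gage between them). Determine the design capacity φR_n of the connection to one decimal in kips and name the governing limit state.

59.3 kips (block shear governs)

Bolt shear: A_b = π(0.625)²/4 = 0.3068 in². φR_n = 0.75 × 54 × 0.3068 × 6 × 1 = 74.6 kips.
Bearing (0.25 in plate, F_u = 65 ksi): end bolts L_c = 1.125 − 0.6875/2 = 0.78125, R_n = min(1.2×0.78125×0.25×65, 2.4×0.625×0.25×65) = 15.234 kips/bolt; interior L_c = 1.75 − 0.6875 = 1.0625, R_n = 20.719 kips/bolt. φR_n = 0.75 × (2×15.234 + 4×20.719) = 85.0 kips.
Block shear: shear path 2×[1.125+2×1.75] = 2×4.625 in, A_gv = 2.3125, A_nv = 2×(4.625 − 2.5×0.75)×0.25 = 1.375 in²; tension across gage: (2.3125 − 1×0.75)×0.25 = 0.39063 in². R_n = min(0.6×65×1.375, 0.6×50×2.3125) + 1.0×65×0.39063 = min(53.625, 69.375) + 25.391 = 79.016 kips. φR_n = 0.75 × 79.016 = 59.3 kips.
Governing: min(74.6, 85.0, 59.3) = 59.3 kips → block shear.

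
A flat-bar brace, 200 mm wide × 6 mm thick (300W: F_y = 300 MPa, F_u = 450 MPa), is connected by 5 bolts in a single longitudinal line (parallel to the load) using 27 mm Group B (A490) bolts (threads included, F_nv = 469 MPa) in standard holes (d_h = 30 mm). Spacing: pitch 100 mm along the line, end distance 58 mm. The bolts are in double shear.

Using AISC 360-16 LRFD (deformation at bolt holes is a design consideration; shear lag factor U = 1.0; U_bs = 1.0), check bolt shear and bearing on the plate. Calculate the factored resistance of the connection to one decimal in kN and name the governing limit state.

Bolt shear: A_b = π(27)²/4 = 572.56 mm². φR_n = 0.75 × 469 × 572.56 × 5 × 2 = 2014.0 kN.
Bearing (6 mm plate, F_u = 450 MPa): end bolts L_c = 58 − 30/2 = 43, R_n = min(1.2×43×6×450, 2.4×27×6×450) = 139.32 kN/bolt; interior L_c = 100 − 30 = 70, R_n = 174.96 kN/bolt. φR_n = 0.75 × (1×139.32 + 4×174.96) = 629.4 kN.
Governing: min(2014.0, 629.4) = 629.4 kN → bearing.

629.4 kN (bearing governs)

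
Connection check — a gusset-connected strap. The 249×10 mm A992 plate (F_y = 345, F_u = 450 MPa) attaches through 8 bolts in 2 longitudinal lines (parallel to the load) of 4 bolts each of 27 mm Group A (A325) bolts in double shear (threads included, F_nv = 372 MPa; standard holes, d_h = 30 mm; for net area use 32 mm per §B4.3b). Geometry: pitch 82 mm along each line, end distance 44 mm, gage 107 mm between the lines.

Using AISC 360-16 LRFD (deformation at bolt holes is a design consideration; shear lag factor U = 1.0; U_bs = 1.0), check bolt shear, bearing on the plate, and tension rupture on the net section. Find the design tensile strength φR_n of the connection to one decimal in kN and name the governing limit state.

Bolt shear: A_b = π(27)²/4 = 572.56 mm². φR_n = 0.75 × 372 × 572.56 × 8 × 2 = 2555.9 kN.
Bearing (10 mm plate, F_u = 450 MPa): end bolts L_c = 44 − 30/2 = 29, R_n = min(1.2×29×10×450, 2.4×27×10×450) = 156.6 kN/bolt; interior L_c = 82 − 30 = 52, R_n = 280.8 kN/bolt. φR_n = 0.75 × (2×156.6 + 6×280.8) = 1498.5 kN.
Tension rupture (net): A_n = (249 − 2×32)×10 = 1850 mm² (U = 1.0, A_e = A_n). φR_n = 0.75 × 450 × 1850 = 624.4 kN.
Governing: min(2555.9, 1498.5, 624.4) = 624.4 kN → net-section rupture.

624.4 kN (net-section rupture governs)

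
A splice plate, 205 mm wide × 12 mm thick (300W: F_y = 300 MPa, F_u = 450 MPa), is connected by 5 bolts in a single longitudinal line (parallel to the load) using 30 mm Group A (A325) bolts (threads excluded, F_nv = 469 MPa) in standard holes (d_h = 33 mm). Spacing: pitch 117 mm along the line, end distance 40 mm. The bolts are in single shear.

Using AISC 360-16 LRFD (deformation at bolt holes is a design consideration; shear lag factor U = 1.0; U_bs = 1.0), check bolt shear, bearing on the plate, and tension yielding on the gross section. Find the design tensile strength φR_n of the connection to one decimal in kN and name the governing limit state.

Bolt shear: A_b = π(30)²/4 = 706.86 mm². φR_n = 0.75 × 469 × 706.86 × 5 × 1 = 1243.2 kN.
Bearing (12 mm plate, F_u = 450 MPa): end bolts L_c = 40 − 33/2 = 23.5, R_n = min(1.2×23.5×12×450, 2.4×30×12×450) = 152.28 kN/bolt; interior L_c = 117 − 33 = 84, R_n = 388.8 kN/bolt. φR_n = 0.75 × (1×152.28 + 4×388.8) = 1280.6 kN.
Tension yield (gross): A_g = 205×12 = 2460 mm². φR_n = 0.90 × 300 × 2460 = 664.2 kN.
Governing: min(1243.2, 1280.6, 664.2) = 664.2 kN → gross-section yield.

664.2 kN (gross-section yield governs)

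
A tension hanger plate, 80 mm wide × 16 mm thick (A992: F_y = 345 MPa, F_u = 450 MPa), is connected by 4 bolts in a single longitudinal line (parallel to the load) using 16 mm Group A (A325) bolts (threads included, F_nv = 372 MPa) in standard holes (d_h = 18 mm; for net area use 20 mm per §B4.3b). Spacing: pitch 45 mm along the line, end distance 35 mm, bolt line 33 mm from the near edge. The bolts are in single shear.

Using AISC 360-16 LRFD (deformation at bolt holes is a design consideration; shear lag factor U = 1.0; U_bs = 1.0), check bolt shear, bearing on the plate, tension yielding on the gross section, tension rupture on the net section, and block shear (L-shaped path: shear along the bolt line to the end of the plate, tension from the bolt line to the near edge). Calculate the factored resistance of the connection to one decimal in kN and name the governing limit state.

224.4 kN (bolt shear governs)

Bolt shear: A_b = π(16)²/4 = 201.06 mm². φR_n = 0.75 × 372 × 201.06 × 4 × 1 = 224.4 kN.
Bearing (16 mm plate, F_u = 450 MPa): end bolts L_c = 35 − 18/2 = 26, R_n = min(1.2×26×16×450, 2.4×16×16×450) = 224.64 kN/bolt; interior L_c = 45 − 18 = 27, R_n = 233.28 kN/bolt. φR_n = 0.75 × (1×224.64 + 3×233.28) = 693.4 kN.
Tension yield (gross): A_g = 80×16 = 1280 mm². φR_n = 0.90 × 345 × 1280 = 397.4 kN.
Tension rupture (net): A_n = (80 − 1×20)×16 = 960 mm² (U = 1.0, A_e = A_n). φR_n = 0.75 × 450 × 960 = 324.0 kN.
Block shear: shear path 1×[35+3×45] = 1×170 mm, A_gv = 2720, A_nv = 1×(170 − 3.5×20)×16 = 1600 mm²; tension to near edge: (33 − 0.5×20)×16 = 368 mm². R_n = min(0.6×450×1600, 0.6×345×2720) + 1.0×450×368 = min(432, 563.04) + 165.6 = 597.6 kN. φR_n = 0.75 × 597.6 = 448.2 kN.
Governing: min(224.4, 693.4, 397.4, 324.0, 448.2) = 224.4 kN → bolt shear.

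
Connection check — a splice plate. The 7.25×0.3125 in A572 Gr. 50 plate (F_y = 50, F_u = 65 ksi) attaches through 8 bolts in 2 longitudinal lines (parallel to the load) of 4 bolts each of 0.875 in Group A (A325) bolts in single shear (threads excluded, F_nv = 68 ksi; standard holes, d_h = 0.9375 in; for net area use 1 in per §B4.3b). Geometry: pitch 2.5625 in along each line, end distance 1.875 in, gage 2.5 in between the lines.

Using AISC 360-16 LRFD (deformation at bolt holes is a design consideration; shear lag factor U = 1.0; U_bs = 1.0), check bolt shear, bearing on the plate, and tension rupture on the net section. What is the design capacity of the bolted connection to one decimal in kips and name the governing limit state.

80.0 kips (net-section rupture governs)

Bolt shear: A_b = π(0.875)²/4 = 0.60132 in². φR_n = 0.75 × 68 × 0.60132 × 8 × 1 = 245.3 kips.
Bearing (0.3125 in plate, F_u = 65 ksi): end bolts L_c = 1.875 − 0.9375/2 = 1.40625, R_n = min(1.2×1.40625×0.3125×65, 2.4×0.875×0.3125×65) = 34.277 kips/bolt; interior L_c = 2.5625 − 0.9375 = 1.625, R_n = 39.609 kips/bolt. φR_n = 0.75 × (2×34.277 + 6×39.609) = 229.7 kips.
Tension rupture (net): A_n = (7.25 − 2×1)×0.3125 = 1.6406 in² (U = 1.0, A_e = A_n). φR_n = 0.75 × 65 × 1.6406 = 80.0 kips.
Governing: min(245.3, 229.7, 80.0) = 80.0 kips → net-section rupture.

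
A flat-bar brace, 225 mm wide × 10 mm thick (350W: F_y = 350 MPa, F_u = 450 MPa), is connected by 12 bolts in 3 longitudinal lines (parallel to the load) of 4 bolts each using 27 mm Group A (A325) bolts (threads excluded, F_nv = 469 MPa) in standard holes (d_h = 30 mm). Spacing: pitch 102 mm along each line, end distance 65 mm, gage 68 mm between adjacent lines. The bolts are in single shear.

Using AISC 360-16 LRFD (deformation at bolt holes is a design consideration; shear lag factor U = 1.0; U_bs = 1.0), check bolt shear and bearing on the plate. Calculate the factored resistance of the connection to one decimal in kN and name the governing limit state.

Bolt shear: A_b = π(27)²/4 = 572.56 mm². φR_n = 0.75 × 469 × 572.56 × 12 × 1 = 2416.8 kN.
Bearing (10 mm plate, F_u = 450 MPa): end bolts L_c = 65 − 30/2 = 50, R_n = min(1.2×50×10×450, 2.4×27×10×450) = 270 kN/bolt; interior L_c = 102 − 30 = 72, R_n = 291.6 kN/bolt. φR_n = 0.75 × (3×270 + 9×291.6) = 2575.8 kN.
Governing: min(2416.8, 2575.8) = 2416.8 kN → bolt shear.

2416.8 kN (bolt shear governs)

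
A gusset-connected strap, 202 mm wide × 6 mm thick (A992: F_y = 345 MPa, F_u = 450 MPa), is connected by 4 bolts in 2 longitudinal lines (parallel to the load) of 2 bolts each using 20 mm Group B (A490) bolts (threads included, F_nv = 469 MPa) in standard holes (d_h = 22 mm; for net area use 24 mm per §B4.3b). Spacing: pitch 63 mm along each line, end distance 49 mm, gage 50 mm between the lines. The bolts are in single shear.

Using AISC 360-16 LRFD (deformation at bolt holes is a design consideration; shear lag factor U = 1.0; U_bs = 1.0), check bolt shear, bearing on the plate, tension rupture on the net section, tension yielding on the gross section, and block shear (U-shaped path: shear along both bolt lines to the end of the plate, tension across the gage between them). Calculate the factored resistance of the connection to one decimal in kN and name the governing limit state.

Bolt shear: A_b = π(20)²/4 = 314.16 mm². φR_n = 0.75 × 469 × 314.16 × 4 × 1 = 442.0 kN.
Bearing (6 mm plate, F_u = 450 MPa): end bolts L_c = 49 − 22/2 = 38, R_n = min(1.2×38×6×450, 2.4×20×6×450) = 123.12 kN/bolt; interior L_c = 63 − 22 = 41, R_n = 129.6 kN/bolt. φR_n = 0.75 × (2×123.12 + 2×129.6) = 379.1 kN.
Tension rupture (net): A_n = (202 − 2×24)×6 = 924 mm² (U = 1.0, A_e = A_n). φR_n = 0.75 × 450 × 924 = 311.9 kN.
Tension yield (gross): A_g = 202×6 = 1212 mm². φR_n = 0.90 × 345 × 1212 = 376.3 kN.
Block shear: shear path 2×[49+1×63] = 2×112 mm, A_gv = 1344, A_nv = 2×(112 − 1.5×24)×6 = 912 mm²; tension across gage: (50 − 1×24)×6 = 156 mm². R_n = min(0.6×450×912, 0.6×345×1344) + 1.0×450×156 = min(246.24, 278.21) + 70.2 = 316.44 kN. φR_n = 0.75 × 316.44 = 237.3 kN.
Governing: min(442.0, 379.1, 311.9, 376.3, 237.3) = 237.3 kN → block shear.

237.3 kN (block shear governs)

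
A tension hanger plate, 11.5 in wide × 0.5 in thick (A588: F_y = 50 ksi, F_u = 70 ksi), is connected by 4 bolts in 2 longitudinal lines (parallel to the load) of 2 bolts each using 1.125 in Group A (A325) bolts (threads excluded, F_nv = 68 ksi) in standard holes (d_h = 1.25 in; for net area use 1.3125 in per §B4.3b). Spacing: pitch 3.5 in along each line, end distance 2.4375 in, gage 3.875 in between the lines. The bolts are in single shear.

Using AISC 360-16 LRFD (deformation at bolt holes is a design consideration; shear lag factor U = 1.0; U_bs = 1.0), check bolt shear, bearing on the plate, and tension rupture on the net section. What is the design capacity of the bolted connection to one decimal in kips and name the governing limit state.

Bolt shear: A_b = π(1.125)²/4 = 0.99402 in². φR_n = 0.75 × 68 × 0.99402 × 4 × 1 = 202.8 kips.
Bearing (0.5 in plate, F_u = 70 ksi): end bolts L_c = 2.4375 − 1.25/2 = 1.8125, R_n = min(1.2×1.8125×0.5×70, 2.4×1.125×0.5×70) = 76.125 kips/bolt; interior L_c = 3.5 − 1.25 = 2.25, R_n = 94.5 kips/bolt. φR_n = 0.75 × (2×76.125 + 2×94.5) = 255.9 kips.
Tension rupture (net): A_n = (11.5 − 2×1.3125)×0.5 = 4.4375 in² (U = 1.0, A_e = A_n). φR_n = 0.75 × 70 × 4.4375 = 233.0 kips.
Governing: min(202.8, 255.9, 233.0) = 202.8 kips → bolt shear.

202.8 kips (bolt shear governs)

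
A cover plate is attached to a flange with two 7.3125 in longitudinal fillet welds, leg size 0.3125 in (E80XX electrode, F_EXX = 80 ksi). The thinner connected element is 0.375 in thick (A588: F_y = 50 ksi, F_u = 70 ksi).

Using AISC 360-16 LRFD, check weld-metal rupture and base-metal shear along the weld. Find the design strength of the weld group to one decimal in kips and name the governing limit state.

116.3 kips (weld metal governs)

Weld metal: throat = 0.707×0.3125 = 0.22094 in, L = 2×7.3125 = 14.625 in. φR_n = 0.75 × 0.6 × 80 × 0.22094 × 14.625 = 116.3 kips.
Base metal shear (0.375 in plate): yield φR_n = 1.0×0.6×50×0.375×14.625 = 164.5 kips; rupture φR_n = 0.75×0.6×70×0.375×14.625 = 172.8 kips; take 164.5 kips (yield).
Governing: min(116.3, 164.5) = 116.3 kips → weld metal.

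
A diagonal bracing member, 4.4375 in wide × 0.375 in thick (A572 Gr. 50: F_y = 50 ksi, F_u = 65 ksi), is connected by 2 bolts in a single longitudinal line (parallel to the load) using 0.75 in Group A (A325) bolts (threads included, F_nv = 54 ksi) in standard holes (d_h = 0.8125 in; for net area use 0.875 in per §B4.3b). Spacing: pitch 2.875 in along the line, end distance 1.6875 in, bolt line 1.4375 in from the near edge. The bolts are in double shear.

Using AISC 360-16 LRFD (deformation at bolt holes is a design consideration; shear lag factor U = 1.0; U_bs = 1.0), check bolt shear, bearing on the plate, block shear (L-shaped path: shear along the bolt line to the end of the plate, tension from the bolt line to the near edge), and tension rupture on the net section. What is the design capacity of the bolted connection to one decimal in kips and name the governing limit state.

Bolt shear: A_b = π(0.75)²/4 = 0.44179 in². φR_n = 0.75 × 54 × 0.44179 × 2 × 2 = 71.6 kips.
Bearing (0.375 in plate, F_u = 65 ksi): end bolts L_c = 1.6875 − 0.8125/2 = 1.28125, R_n = min(1.2×1.28125×0.375×65, 2.4×0.75×0.375×65) = 37.477 kips/bolt; interior L_c = 2.875 − 0.8125 = 2.0625, R_n = 43.875 kips/bolt. φR_n = 0.75 × (1×37.477 + 1×43.875) = 61.0 kips.
Block shear: shear path 1×[1.6875+1×2.875] = 1×4.5625 in, A_gv = 1.7109, A_nv = 1×(4.5625 − 1.5×0.875)×0.375 = 1.2188 in²; tension to near edge: (1.4375 − 0.5×0.875)×0.375 = 0.375 in². R_n = min(0.6×65×1.2188, 0.6×50×1.7109) + 1.0×65×0.375 = min(47.533, 51.327) + 24.375 = 71.908 kips. φR_n = 0.75 × 71.908 = 53.9 kips.
Tension rupture (net): A_n = (4.4375 − 1×0.875)×0.375 = 1.3359 in² (U = 1.0, A_e = A_n). φR_n = 0.75 × 65 × 1.3359 = 65.1 kips.
Governing: min(71.6, 61.0, 53.9, 65.1) = 53.9 kips → block shear.

53.9 kips (block shear governs)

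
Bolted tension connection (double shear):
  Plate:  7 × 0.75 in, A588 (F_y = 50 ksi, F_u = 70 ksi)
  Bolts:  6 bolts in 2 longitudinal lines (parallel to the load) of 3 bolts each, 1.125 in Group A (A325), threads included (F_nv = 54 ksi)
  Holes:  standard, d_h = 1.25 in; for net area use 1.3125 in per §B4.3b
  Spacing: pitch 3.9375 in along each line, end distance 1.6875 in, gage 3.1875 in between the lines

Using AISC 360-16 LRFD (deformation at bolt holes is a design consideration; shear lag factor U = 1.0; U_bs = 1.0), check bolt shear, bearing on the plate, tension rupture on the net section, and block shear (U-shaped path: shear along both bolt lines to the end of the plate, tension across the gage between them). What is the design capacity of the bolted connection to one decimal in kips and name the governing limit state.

Bolt shear: A_b = π(1.125)²/4 = 0.99402 in². φR_n = 0.75 × 54 × 0.99402 × 6 × 2 = 483.1 kips.
Bearing (0.75 in plate, F_u = 70 ksi): end bolts L_c = 1.6875 − 1.25/2 = 1.0625, R_n = min(1.2×1.0625×0.75×70, 2.4×1.125×0.75×70) = 66.938 kips/bolt; interior L_c = 3.9375 − 1.25 = 2.6875, R_n = 141.75 kips/bolt. φR_n = 0.75 × (2×66.938 + 4×141.75) = 525.7 kips.
Tension rupture (net): A_n = (7 − 2×1.3125)×0.75 = 3.2813 in² (U = 1.0, A_e = A_n). φR_n = 0.75 × 70 × 3.2813 = 172.3 kips.
Block shear: shear path 2×[1.6875+2×3.9375] = 2×9.5625 in, A_gv = 14.344, A_nv = 2×(9.5625 − 2.5×1.3125)×0.75 = 9.4219 in²; tension across gage: (3.1875 − 1×1.3125)×0.75 = 1.4063 in². R_n = min(0.6×70×9.4219, 0.6×50×14.344) + 1.0×70×1.4063 = min(395.72, 430.32) + 98.441 = 494.16 kips. φR_n = 0.75 × 494.16 = 370.6 kips.
Governing: min(483.1, 525.7, 172.3, 370.6) = 172.3 kips → net-section rupture.

172.3 kips (net-section rupture governs)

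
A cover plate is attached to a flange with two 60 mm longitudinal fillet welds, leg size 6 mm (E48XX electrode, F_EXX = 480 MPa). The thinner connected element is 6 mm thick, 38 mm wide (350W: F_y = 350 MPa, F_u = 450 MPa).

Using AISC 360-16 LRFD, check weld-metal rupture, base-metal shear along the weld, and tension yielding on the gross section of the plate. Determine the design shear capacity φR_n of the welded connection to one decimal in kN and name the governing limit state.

71.8 kN (gross-section yield governs)

Weld metal: throat = 0.707×6 = 4.242 mm, L = 2×60 = 120 mm. φR_n = 0.75 × 0.6 × 480 × 4.242 × 120 = 110.0 kN.
Base metal shear (6 mm plate): yield φR_n = 1.0×0.6×350×6×120 = 151.2 kN; rupture φR_n = 0.75×0.6×450×6×120 = 145.8 kN; take 145.8 kN (rupture).
Tension yield (gross): A_g = 38×6 = 228 mm². φR_n = 0.90 × 350 × 228 = 71.8 kN.
Governing: min(110.0, 145.8, 71.8) = 71.8 kN → gross-section yield.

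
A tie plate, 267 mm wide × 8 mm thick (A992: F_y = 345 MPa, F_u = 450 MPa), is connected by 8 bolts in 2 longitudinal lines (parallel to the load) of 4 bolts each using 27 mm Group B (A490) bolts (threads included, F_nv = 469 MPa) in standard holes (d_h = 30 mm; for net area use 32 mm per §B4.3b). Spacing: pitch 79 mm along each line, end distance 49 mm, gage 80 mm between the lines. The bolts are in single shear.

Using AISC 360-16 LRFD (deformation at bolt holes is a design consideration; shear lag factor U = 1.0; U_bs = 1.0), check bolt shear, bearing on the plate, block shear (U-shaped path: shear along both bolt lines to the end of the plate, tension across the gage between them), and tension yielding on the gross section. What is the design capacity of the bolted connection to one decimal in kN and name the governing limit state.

Bolt shear: A_b = π(27)²/4 = 572.56 mm². φR_n = 0.75 × 469 × 572.56 × 8 × 1 = 1611.2 kN.
Bearing (8 mm plate, F_u = 450 MPa): end bolts L_c = 49 − 30/2 = 34, R_n = min(1.2×34×8×450, 2.4×27×8×450) = 146.88 kN/bolt; interior L_c = 79 − 30 = 49, R_n = 211.68 kN/bolt. φR_n = 0.75 × (2×146.88 + 6×211.68) = 1172.9 kN.
Block shear: shear path 2×[49+3×79] = 2×286 mm, A_gv = 4576, A_nv = 2×(286 − 3.5×32)×8 = 2784 mm²; tension across gage: (80 − 1×32)×8 = 384 mm². R_n = min(0.6×450×2784, 0.6×345×4576) + 1.0×450×384 = min(751.68, 947.23) + 172.8 = 924.48 kN. φR_n = 0.75 × 924.48 = 693.4 kN.
Tension yield (gross): A_g = 267×8 = 2136 mm². φR_n = 0.90 × 345 × 2136 = 663.2 kN.
Governing: min(1611.2, 1172.9, 693.4, 663.2) = 663.2 kN → gross-section yield.

663.2 kN (gross-section yield governs)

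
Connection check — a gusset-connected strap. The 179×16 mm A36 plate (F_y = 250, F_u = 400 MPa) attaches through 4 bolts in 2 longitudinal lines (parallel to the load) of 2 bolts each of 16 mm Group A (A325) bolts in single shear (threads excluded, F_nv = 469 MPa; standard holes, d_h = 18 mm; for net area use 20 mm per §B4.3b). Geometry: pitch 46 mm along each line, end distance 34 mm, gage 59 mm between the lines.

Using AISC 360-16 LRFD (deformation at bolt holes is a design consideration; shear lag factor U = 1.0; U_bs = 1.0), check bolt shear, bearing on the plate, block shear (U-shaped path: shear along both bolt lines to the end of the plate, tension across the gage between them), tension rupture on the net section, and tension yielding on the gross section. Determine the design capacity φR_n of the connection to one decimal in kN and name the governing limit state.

282.9 kN (bolt shear governs)

Bolt shear: A_b = π(16)²/4 = 201.06 mm². φR_n = 0.75 × 469 × 201.06 × 4 × 1 = 282.9 kN.
Bearing (16 mm plate, F_u = 400 MPa): end bolts L_c = 34 − 18/2 = 25, R_n = min(1.2×25×16×400, 2.4×16×16×400) = 192 kN/bolt; interior L_c = 46 − 18 = 28, R_n = 215.04 kN/bolt. φR_n = 0.75 × (2×192 + 2×215.04) = 610.6 kN.
Block shear: shear path 2×[34+1×46] = 2×80 mm, A_gv = 2560, A_nv = 2×(80 − 1.5×20)×16 = 1600 mm²; tension across gage: (59 − 1×20)×16 = 624 mm². R_n = min(0.6×400×1600, 0.6×250×2560) + 1.0×400×624 = min(384, 384) + 249.6 = 633.6 kN. φR_n = 0.75 × 633.6 = 475.2 kN.
Tension rupture (net): A_n = (179 − 2×20)×16 = 2224 mm² (U = 1.0, A_e = A_n). φR_n = 0.75 × 400 × 2224 = 667.2 kN.
Tension yield (gross): A_g = 179×16 = 2864 mm². φR_n = 0.90 × 250 × 2864 = 644.4 kN.
Governing: min(282.9, 610.6, 475.2, 667.2, 644.4) = 282.9 kN → bolt shear.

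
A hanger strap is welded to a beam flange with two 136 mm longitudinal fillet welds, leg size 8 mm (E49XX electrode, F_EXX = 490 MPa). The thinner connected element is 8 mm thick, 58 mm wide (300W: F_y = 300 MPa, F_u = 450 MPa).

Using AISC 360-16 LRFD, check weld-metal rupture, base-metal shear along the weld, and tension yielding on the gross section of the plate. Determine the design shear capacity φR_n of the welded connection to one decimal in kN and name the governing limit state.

Weld metal: throat = 0.707×8 = 5.656 mm, L = 2×136 = 272 mm. φR_n = 0.75 × 0.6 × 490 × 5.656 × 272 = 339.2 kN.
Base metal shear (8 mm plate): yield φR_n = 1.0×0.6×300×8×272 = 391.7 kN; rupture φR_n = 0.75×0.6×450×8×272 = 440.6 kN; take 391.7 kN (yield).
Tension yield (gross): A_g = 58×8 = 464 mm². φR_n = 0.90 × 300 × 464 = 125.3 kN.
Governing: min(339.2, 391.7, 125.3) = 125.3 kN → gross-section yield.

125.3 kN (gross-section yield governs)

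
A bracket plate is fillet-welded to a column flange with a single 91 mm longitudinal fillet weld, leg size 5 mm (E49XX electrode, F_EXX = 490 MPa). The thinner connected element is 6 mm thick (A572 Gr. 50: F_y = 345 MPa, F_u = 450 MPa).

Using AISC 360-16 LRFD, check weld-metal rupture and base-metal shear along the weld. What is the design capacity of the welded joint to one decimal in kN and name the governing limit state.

Weld metal: throat = 0.707×5 = 3.535 mm, L = 91 mm. φR_n = 0.75 × 0.6 × 490 × 3.535 × 91 = 70.9 kN.
Base metal shear (6 mm plate): yield φR_n = 1.0×0.6×345×6×91 = 113.0 kN; rupture φR_n = 0.75×0.6×450×6×91 = 110.6 kN; take 110.6 kN (rupture).
Governing: min(70.9, 110.6) = 70.9 kN → weld metal.

70.9 kN (weld metal governs)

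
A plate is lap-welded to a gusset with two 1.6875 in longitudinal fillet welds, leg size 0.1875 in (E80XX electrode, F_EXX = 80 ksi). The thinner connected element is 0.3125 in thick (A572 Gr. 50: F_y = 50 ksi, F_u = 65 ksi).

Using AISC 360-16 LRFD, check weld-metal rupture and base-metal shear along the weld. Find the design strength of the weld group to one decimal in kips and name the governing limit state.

Weld metal: throat = 0.707×0.1875 = 0.13256 in, L = 2×1.6875 = 3.375 in. φR_n = 0.75 × 0.6 × 80 × 0.13256 × 3.375 = 16.1 kips.
Base metal shear (0.3125 in plate): yield φR_n = 1.0×0.6×50×0.3125×3.375 = 31.6 kips; rupture φR_n = 0.75×0.6×65×0.3125×3.375 = 30.8 kips; take 30.8 kips (rupture).
Governing: min(16.1, 30.8) = 16.1 kips → weld metal.

16.1 kips (weld metal governs)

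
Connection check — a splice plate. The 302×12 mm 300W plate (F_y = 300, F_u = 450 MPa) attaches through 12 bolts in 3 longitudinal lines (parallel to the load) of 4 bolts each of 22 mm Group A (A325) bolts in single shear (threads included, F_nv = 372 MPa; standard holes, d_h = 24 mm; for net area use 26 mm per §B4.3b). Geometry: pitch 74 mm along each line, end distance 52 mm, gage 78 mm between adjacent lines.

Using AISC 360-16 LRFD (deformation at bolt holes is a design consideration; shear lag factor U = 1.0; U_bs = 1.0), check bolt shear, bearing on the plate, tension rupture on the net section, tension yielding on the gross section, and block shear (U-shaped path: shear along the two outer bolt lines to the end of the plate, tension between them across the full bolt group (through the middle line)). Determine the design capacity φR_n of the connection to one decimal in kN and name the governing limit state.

907.2 kN (net-section rupture governs)

Bolt shear: A_b = π(22)²/4 = 380.13 mm². φR_n = 0.75 × 372 × 380.13 × 12 × 1 = 1272.7 kN.
Bearing (12 mm plate, F_u = 450 MPa): end bolts L_c = 52 − 24/2 = 40, R_n = min(1.2×40×12×450, 2.4×22×12×450) = 259.2 kN/bolt; interior L_c = 74 − 24 = 50, R_n = 285.12 kN/bolt. φR_n = 0.75 × (3×259.2 + 9×285.12) = 2507.8 kN.
Tension rupture (net): A_n = (302 − 3×26)×12 = 2688 mm² (U = 1.0, A_e = A_n). φR_n = 0.75 × 450 × 2688 = 907.2 kN.
Tension yield (gross): A_g = 302×12 = 3624 mm². φR_n = 0.90 × 300 × 3624 = 978.5 kN.
Block shear: shear path 2×[52+3×74] = 2×274 mm, A_gv = 6576, A_nv = 2×(274 − 3.5×26)×12 = 4392 mm²; tension across gage: (156 − 2×26)×12 = 1248 mm². R_n = min(0.6×450×4392, 0.6×300×6576) + 1.0×450×1248 = min(1185.8, 1183.7) + 561.6 = 1745.3 kN. φR_n = 0.75 × 1745.3 = 1309.0 kN.
Governing: min(1272.7, 2507.8, 907.2, 978.5, 1309.0) = 907.2 kN → net-section rupture.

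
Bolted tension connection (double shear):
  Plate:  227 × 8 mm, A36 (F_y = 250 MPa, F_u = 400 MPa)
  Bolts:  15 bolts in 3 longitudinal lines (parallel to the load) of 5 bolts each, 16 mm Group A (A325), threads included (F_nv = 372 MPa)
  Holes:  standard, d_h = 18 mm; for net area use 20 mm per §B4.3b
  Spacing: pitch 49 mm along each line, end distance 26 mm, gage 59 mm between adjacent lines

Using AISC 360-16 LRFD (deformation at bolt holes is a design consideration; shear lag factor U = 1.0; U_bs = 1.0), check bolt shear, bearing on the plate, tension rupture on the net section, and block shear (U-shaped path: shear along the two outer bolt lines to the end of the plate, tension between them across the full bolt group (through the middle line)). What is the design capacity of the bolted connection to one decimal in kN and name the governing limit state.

400.8 kN (net-section rupture governs)

Bolt shear: A_b = π(16)²/4 = 201.06 mm². φR_n = 0.75 × 372 × 201.06 × 15 × 2 = 1682.9 kN.
Bearing (8 mm plate, F_u = 400 MPa): end bolts L_c = 26 − 18/2 = 17, R_n = min(1.2×17×8×400, 2.4×16×8×400) = 65.28 kN/bolt; interior L_c = 49 − 18 = 31, R_n = 119.04 kN/bolt. φR_n = 0.75 × (3×65.28 + 12×119.04) = 1218.2 kN.
Tension rupture (net): A_n = (227 − 3×20)×8 = 1336 mm² (U = 1.0, A_e = A_n). φR_n = 0.75 × 400 × 1336 = 400.8 kN.
Block shear: shear path 2×[26+4×49] = 2×222 mm, A_gv = 3552, A_nv = 2×(222 − 4.5×20)×8 = 2112 mm²; tension across gage: (118 − 2×20)×8 = 624 mm². R_n = min(0.6×400×2112, 0.6×250×3552) + 1.0×400×624 = min(506.88, 532.8) + 249.6 = 756.48 kN. φR_n = 0.75 × 756.48 = 567.4 kN.
Governing: min(1682.9, 1218.2, 400.8, 567.4) = 400.8 kN → net-section rupture.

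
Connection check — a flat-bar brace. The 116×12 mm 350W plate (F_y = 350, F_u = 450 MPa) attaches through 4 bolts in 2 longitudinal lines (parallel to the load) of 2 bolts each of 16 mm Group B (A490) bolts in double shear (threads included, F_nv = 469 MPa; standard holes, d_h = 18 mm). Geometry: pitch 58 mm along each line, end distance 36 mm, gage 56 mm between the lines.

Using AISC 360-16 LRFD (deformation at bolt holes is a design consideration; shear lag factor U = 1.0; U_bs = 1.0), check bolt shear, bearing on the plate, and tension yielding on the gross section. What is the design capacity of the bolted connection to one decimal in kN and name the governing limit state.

438.5 kN (gross-section yield governs)

Bolt shear: A_b = π(16)²/4 = 201.06 mm². φR_n = 0.75 × 469 × 201.06 × 4 × 2 = 565.8 kN.
Bearing (12 mm plate, F_u = 450 MPa): end bolts L_c = 36 − 18/2 = 27, R_n = min(1.2×27×12×450, 2.4×16×12×450) = 174.96 kN/bolt; interior L_c = 58 − 18 = 40, R_n = 207.36 kN/bolt. φR_n = 0.75 × (2×174.96 + 2×207.36) = 573.5 kN.
Tension yield (gross): A_g = 116×12 = 1392 mm². φR_n = 0.90 × 350 × 1392 = 438.5 kN.
Governing: min(565.8, 573.5, 438.5) = 438.5 kN → gross-section yield.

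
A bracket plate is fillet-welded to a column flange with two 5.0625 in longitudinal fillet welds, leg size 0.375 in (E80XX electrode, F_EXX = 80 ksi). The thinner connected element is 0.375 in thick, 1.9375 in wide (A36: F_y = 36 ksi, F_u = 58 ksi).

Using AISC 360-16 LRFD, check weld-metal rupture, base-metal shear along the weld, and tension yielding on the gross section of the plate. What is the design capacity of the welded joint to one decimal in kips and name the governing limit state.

Weld metal: throat = 0.707×0.375 = 0.26513 in, L = 2×5.0625 = 10.125 in. φR_n = 0.75 × 0.6 × 80 × 0.26513 × 10.125 = 96.6 kips.
Base metal shear (0.375 in plate): yield φR_n = 1.0×0.6×36×0.375×10.125 = 82.0 kips; rupture φR_n = 0.75×0.6×58×0.375×10.125 = 99.1 kips; take 82.0 kips (yield).
Tension yield (gross): A_g = 1.9375×0.375 = 0.72656 in². φR_n = 0.90 × 36 × 0.72656 = 23.5 kips.
Governing: min(96.6, 82.0, 23.5) = 23.5 kips → gross-section yield.

23.5 kips (gross-section yield governs)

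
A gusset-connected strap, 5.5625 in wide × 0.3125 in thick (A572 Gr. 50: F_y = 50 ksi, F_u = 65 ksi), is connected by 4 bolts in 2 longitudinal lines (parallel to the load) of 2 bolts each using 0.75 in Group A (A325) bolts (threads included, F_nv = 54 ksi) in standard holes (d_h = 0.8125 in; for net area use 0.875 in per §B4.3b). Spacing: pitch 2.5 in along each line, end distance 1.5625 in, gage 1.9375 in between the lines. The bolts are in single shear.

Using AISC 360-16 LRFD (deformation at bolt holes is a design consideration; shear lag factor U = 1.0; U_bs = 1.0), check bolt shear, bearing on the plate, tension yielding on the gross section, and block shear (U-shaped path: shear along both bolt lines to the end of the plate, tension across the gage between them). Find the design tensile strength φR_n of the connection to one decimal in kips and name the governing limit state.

66.5 kips (block shear governs)

Bolt shear: A_b = π(0.75)²/4 = 0.44179 in². φR_n = 0.75 × 54 × 0.44179 × 4 × 1 = 71.6 kips.
Bearing (0.3125 in plate, F_u = 65 ksi): end bolts L_c = 1.5625 − 0.8125/2 = 1.15625, R_n = min(1.2×1.15625×0.3125×65, 2.4×0.75×0.3125×65) = 28.184 kips/bolt; interior L_c = 2.5 − 0.8125 = 1.6875, R_n = 36.563 kips/bolt. φR_n = 0.75 × (2×28.184 + 2×36.563) = 97.1 kips.
Tension yield (gross): A_g = 5.5625×0.3125 = 1.7383 in². φR_n = 0.90 × 50 × 1.7383 = 78.2 kips.
Block shear: shear path 2×[1.5625+1×2.5] = 2×4.0625 in, A_gv = 2.5391, A_nv = 2×(4.0625 − 1.5×0.875)×0.3125 = 1.7188 in²; tension across gage: (1.9375 − 1×0.875)×0.3125 = 0.33203 in². R_n = min(0.6×65×1.7188, 0.6×50×2.5391) + 1.0×65×0.33203 = min(67.033, 76.173) + 21.582 = 88.615 kips. φR_n = 0.75 × 88.615 = 66.5 kips.
Governing: min(71.6, 97.1, 78.2, 66.5) = 66.5 kips → block shear.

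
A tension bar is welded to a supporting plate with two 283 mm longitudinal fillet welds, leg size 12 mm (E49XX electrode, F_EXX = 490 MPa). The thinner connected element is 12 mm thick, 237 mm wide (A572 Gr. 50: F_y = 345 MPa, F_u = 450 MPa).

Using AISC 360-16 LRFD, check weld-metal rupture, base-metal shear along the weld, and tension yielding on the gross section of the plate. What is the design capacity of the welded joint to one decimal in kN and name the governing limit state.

Weld metal: throat = 0.707×12 = 8.484 mm, L = 2×283 = 566 mm. φR_n = 0.75 × 0.6 × 490 × 8.484 × 566 = 1058.8 kN.
Base metal shear (12 mm plate): yield φR_n = 1.0×0.6×345×12×566 = 1405.9 kN; rupture φR_n = 0.75×0.6×450×12×566 = 1375.4 kN; take 1375.4 kN (rupture).
Tension yield (gross): A_g = 237×12 = 2844 mm². φR_n = 0.90 × 345 × 2844 = 883.1 kN.
Governing: min(1058.8, 1375.4, 883.1) = 883.1 kN → gross-section yield.

883.1 kN (gross-section yield governs)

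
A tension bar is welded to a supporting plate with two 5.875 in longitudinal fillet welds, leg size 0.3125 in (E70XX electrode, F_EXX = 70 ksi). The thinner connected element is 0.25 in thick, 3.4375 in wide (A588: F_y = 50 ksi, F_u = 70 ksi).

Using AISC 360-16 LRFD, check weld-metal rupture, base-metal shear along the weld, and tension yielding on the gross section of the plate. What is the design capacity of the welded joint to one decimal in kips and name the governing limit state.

Weld metal: throat = 0.707×0.3125 = 0.22094 in, L = 2×5.875 = 11.75 in. φR_n = 0.75 × 0.6 × 70 × 0.22094 × 11.75 = 81.8 kips.
Base metal shear (0.25 in plate): yield φR_n = 1.0×0.6×50×0.25×11.75 = 88.1 kips; rupture φR_n = 0.75×0.6×70×0.25×11.75 = 92.5 kips; take 88.1 kips (yield).
Tension yield (gross): A_g = 3.4375×0.25 = 0.85938 in². φR_n = 0.90 × 50 × 0.85938 = 38.7 kips.
Governing: min(81.8, 88.1, 38.7) = 38.7 kips → gross-section yield.

38.7 kips (gross-section yield governs)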